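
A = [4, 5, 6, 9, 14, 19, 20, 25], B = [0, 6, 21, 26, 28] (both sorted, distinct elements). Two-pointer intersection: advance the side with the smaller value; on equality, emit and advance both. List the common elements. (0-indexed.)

intersection = [6]

[i=0,j=0] 4>0 → j++
[i=0,j=1] 4<6 → i++
[i=1,j=1] 5<6 → i++
[i=2,j=1] 6==6 emit → i++,j++
[i=3,j=2] 9<21 → i++
[i=4,j=2] 14<21 → i++
[i=5,j=2] 19<21 → i++
[i=6,j=2] 20<21 → i++
[i=7,j=2] 25>21 → j++
[i=7,j=3] 25<26 → i++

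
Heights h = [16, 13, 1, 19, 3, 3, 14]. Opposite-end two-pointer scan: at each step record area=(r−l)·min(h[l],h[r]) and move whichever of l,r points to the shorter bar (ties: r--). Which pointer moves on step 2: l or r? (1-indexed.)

r

[1,7] min(16,14)*6=84 best=84 * → r--
[1,6] min(16,3)*5=15 best=84 → r--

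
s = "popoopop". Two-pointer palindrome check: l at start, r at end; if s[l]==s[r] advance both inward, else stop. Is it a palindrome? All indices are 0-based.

l=0 r=7: 'p'=='p', l++,r--
l=1 r=6: 'o'=='o', l++,r--
l=2 r=5: 'p'=='p', l++,r--
l=3 r=4: 'o'=='o', l++,r--

palindrome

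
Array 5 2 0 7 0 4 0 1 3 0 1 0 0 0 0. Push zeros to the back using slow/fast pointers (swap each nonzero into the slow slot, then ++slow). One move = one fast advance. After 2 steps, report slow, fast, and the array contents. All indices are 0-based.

slow=2, fast=2, a=[5, 2, 0, 7, 0, 4, 0, 1, 3, 0, 1, 0, 0, 0, 0]

(s=0,f=0) a[fast]=5≠0 swap→a[0]=5 → slow++,fast++
(s=1,f=1) a[fast]=2≠0 swap→a[1]=2 → slow++,fast++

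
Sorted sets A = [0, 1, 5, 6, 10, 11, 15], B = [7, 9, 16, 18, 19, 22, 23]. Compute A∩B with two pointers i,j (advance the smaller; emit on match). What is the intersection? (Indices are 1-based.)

[i=1,j=1] 0<7 → i++
[i=2,j=1] 1<7 → i++
[i=3,j=1] 5<7 → i++
[i=4,j=1] 6<7 → i++
[i=5,j=1] 10>7 → j++
[i=5,j=2] 10>9 → j++
[i=5,j=3] 10<16 → i++
[i=6,j=3] 11<16 → i++
[i=7,j=3] 15<16 → i++

intersection = []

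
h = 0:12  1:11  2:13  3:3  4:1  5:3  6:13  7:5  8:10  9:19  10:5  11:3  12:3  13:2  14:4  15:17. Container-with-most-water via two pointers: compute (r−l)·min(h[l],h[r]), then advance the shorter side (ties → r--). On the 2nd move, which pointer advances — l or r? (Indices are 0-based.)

l=0 r=15: min(12,17)*15=180 best=180 *, l++
l=1 r=15: min(11,17)*14=154 best=180, l++

l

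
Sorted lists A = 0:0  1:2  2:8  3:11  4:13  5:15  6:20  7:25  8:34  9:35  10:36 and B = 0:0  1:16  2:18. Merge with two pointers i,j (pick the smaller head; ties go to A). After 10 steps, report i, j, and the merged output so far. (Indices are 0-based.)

i=7, j=3, merged so far=[0, 0, 2, 8, 11, 13, 15, 16, 18, 20]

i=0 j=0: A[i]=0<=B[j]=0 take 0, i++
i=1 j=0: A[i]=2>B[j]=0 take 0, j++
i=1 j=1: A[i]=2<=B[j]=16 take 2, i++
i=2 j=1: A[i]=8<=B[j]=16 take 8, i++
i=3 j=1: A[i]=11<=B[j]=16 take 11, i++
i=4 j=1: A[i]=13<=B[j]=16 take 13, i++
i=5 j=1: A[i]=15<=B[j]=16 take 15, i++
i=6 j=1: A[i]=20>B[j]=16 take 16, j++
i=6 j=2: A[i]=20>B[j]=18 take 18, j++
i=6 j=3: B done, take A[i]=20, i++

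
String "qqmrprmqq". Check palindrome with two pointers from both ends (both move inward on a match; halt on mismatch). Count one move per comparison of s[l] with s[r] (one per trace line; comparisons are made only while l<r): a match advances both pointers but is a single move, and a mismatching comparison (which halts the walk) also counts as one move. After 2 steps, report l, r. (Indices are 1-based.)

l=1 r=9: 'q'=='q', l++,r--
l=2 r=8: 'q'=='q', l++,r--

l=3, r=7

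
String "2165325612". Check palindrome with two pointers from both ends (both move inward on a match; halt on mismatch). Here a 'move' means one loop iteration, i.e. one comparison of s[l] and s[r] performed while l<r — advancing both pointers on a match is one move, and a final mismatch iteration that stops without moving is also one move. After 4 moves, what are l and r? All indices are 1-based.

[1,10] '2'=='2' → l++,r--
[2,9] '1'=='1' → l++,r--
[3,8] '6'=='6' → l++,r--
[4,7] '5'=='5' → l++,r--

l=5, r=6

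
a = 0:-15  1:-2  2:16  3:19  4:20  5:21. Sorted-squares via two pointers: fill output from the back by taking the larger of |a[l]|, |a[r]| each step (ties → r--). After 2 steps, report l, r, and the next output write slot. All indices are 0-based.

l=0, r=3, next write slot=3

l=0 r=5: |-15|<=|21| out[5]=441, r--
l=0 r=4: |-15|<=|20| out[4]=400, r--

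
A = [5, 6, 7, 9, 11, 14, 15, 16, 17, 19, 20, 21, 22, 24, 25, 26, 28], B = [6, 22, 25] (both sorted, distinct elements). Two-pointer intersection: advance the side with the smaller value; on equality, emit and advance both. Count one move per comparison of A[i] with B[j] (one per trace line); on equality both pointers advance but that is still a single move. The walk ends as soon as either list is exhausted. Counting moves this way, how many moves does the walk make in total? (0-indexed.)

i=0 j=0: 5<6, i++
i=1 j=0: 6==6 emit, i++,j++
i=2 j=1: 7<22, i++
i=3 j=1: 9<22, i++
i=4 j=1: 11<22, i++
i=5 j=1: 14<22, i++
i=6 j=1: 15<22, i++
i=7 j=1: 16<22, i++
i=8 j=1: 17<22, i++
i=9 j=1: 19<22, i++
i=10 j=1: 20<22, i++
i=11 j=1: 21<22, i++
i=12 j=1: 22==22 emit, i++,j++
i=13 j=2: 24<25, i++
i=14 j=2: 25==25 emit, i++,j++

15 moves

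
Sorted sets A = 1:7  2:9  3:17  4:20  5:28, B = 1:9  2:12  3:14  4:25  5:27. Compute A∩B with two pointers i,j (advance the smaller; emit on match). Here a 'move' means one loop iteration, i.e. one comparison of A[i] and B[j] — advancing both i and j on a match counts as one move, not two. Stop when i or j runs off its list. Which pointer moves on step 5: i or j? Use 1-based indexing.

i=1 j=1: 7<9, i++
i=2 j=1: 9==9 emit, i++,j++
i=3 j=2: 17>12, j++
i=3 j=3: 17>14, j++
i=3 j=4: 17<25, i++

i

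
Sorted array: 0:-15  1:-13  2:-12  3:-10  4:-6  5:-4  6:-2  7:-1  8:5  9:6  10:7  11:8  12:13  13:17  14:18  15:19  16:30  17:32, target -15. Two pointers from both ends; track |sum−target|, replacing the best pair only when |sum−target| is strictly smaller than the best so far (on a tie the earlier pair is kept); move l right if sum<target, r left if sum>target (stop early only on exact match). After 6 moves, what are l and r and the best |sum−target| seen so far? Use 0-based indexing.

l=0, r=11, best |Δ|=13

[0,17] -15+32=17 d=32 * → r--
[0,16] -15+30=15 d=30 * → r--
[0,15] -15+19=4 d=19 * → r--
[0,14] -15+18=3 d=18 * → r--
[0,13] -15+17=2 d=17 * → r--
[0,12] -15+13=-2 d=13 * → r--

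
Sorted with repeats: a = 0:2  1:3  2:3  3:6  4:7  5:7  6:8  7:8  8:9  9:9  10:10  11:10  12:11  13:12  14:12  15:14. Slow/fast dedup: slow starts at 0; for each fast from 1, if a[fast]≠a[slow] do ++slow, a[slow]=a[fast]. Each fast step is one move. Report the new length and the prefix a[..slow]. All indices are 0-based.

length 10; prefix = [2, 3, 6, 7, 8, 9, 10, 11, 12, 14]

(s=0,f=1) a[fast]=3≠a[slow]=2 write a[1]=3 → slow++,fast++
(s=1,f=2) a[fast]=3=a[slow] dup → fast++
(s=1,f=3) a[fast]=6≠a[slow]=3 write a[2]=6 → slow++,fast++
(s=2,f=4) a[fast]=7≠a[slow]=6 write a[3]=7 → slow++,fast++
(s=3,f=5) a[fast]=7=a[slow] dup → fast++
(s=3,f=6) a[fast]=8≠a[slow]=7 write a[4]=8 → slow++,fast++
(s=4,f=7) a[fast]=8=a[slow] dup → fast++
(s=4,f=8) a[fast]=9≠a[slow]=8 write a[5]=9 → slow++,fast++
(s=5,f=9) a[fast]=9=a[slow] dup → fast++
(s=5,f=10) a[fast]=10≠a[slow]=9 write a[6]=10 → slow++,fast++
(s=6,f=11) a[fast]=10=a[slow] dup → fast++
(s=6,f=12) a[fast]=11≠a[slow]=10 write a[7]=11 → slow++,fast++
(s=7,f=13) a[fast]=12≠a[slow]=11 write a[8]=12 → slow++,fast++
(s=8,f=14) a[fast]=12=a[slow] dup → fast++
(s=8,f=15) a[fast]=14≠a[slow]=12 write a[9]=14 → slow++,fast++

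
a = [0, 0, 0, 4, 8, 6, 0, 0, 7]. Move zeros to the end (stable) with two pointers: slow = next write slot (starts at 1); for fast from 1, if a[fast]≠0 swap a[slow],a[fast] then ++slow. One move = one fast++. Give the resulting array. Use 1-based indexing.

slow=1 fast=1: a[fast]=0, fast++
slow=1 fast=2: a[fast]=0, fast++
slow=1 fast=3: a[fast]=0, fast++
slow=1 fast=4: a[fast]=4≠0 swap→a[1]=4, slow++,fast++
slow=2 fast=5: a[fast]=8≠0 swap→a[2]=8, slow++,fast++
slow=3 fast=6: a[fast]=6≠0 swap→a[3]=6, slow++,fast++
slow=4 fast=7: a[fast]=0, fast++
slow=4 fast=8: a[fast]=0, fast++
slow=4 fast=9: a[fast]=7≠0 swap→a[4]=7, slow++,fast++

[4, 8, 6, 7, 0, 0, 0, 0, 0]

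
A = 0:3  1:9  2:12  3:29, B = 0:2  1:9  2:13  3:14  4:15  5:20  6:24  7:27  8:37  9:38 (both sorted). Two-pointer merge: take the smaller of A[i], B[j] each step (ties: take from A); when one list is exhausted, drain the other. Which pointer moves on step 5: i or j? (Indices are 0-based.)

i

[i=0,j=0] A[i]=3>B[j]=2 take 2 → j++
[i=0,j=1] A[i]=3<=B[j]=9 take 3 → i++
[i=1,j=1] A[i]=9<=B[j]=9 take 9 → i++
[i=2,j=1] A[i]=12>B[j]=9 take 9 → j++
[i=2,j=2] A[i]=12<=B[j]=13 take 12 → i++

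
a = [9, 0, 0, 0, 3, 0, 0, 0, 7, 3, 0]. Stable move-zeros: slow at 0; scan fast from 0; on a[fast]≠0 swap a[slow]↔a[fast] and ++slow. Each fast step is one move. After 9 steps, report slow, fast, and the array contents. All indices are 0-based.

slow=0 fast=0: a[fast]=9≠0 swap→a[0]=9, slow++,fast++
slow=1 fast=1: a[fast]=0, fast++
slow=1 fast=2: a[fast]=0, fast++
slow=1 fast=3: a[fast]=0, fast++
slow=1 fast=4: a[fast]=3≠0 swap→a[1]=3, slow++,fast++
slow=2 fast=5: a[fast]=0, fast++
slow=2 fast=6: a[fast]=0, fast++
slow=2 fast=7: a[fast]=0, fast++
slow=2 fast=8: a[fast]=7≠0 swap→a[2]=7, slow++,fast++

slow=3, fast=9, a=[9, 3, 7, 0, 0, 0, 0, 0, 0, 3, 0]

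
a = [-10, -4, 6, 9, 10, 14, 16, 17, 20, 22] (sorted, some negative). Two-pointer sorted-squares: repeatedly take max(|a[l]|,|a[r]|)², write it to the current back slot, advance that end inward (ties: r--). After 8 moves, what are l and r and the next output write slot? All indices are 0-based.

l=1, r=2, next write slot=1

l=0 r=9: |-10|<=|22| out[9]=484, r--
l=0 r=8: |-10|<=|20| out[8]=400, r--
l=0 r=7: |-10|<=|17| out[7]=289, r--
l=0 r=6: |-10|<=|16| out[6]=256, r--
l=0 r=5: |-10|<=|14| out[5]=196, r--
l=0 r=4: |-10|<=|10| out[4]=100, r--
l=0 r=3: |-10|>|9| out[3]=100, l++
l=1 r=3: |-4|<=|9| out[2]=81, r--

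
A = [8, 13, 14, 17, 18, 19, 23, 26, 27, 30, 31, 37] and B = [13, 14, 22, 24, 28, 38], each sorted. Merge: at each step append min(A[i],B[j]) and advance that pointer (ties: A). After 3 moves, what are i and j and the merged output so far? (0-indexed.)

i=2, j=1, merged so far=[8, 13, 13]

i=0 j=0: A[i]=8<=B[j]=13 take 8, i++
i=1 j=0: A[i]=13<=B[j]=13 take 13, i++
i=2 j=0: A[i]=14>B[j]=13 take 13, j++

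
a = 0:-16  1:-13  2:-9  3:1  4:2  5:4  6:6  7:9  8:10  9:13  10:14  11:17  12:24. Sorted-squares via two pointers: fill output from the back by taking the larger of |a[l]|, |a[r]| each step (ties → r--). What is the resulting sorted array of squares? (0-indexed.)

l=0 r=12: |-16|<=|24| out[12]=576, r--
l=0 r=11: |-16|<=|17| out[11]=289, r--
l=0 r=10: |-16|>|14| out[10]=256, l++
l=1 r=10: |-13|<=|14| out[9]=196, r--
l=1 r=9: |-13|<=|13| out[8]=169, r--
l=1 r=8: |-13|>|10| out[7]=169, l++
l=2 r=8: |-9|<=|10| out[6]=100, r--
l=2 r=7: |-9|<=|9| out[5]=81, r--
l=2 r=6: |-9|>|6| out[4]=81, l++
l=3 r=6: |1|<=|6| out[3]=36, r--
l=3 r=5: |1|<=|4| out[2]=16, r--
l=3 r=4: |1|<=|2| out[1]=4, r--
l=3 r=3: |1|<=|1| out[0]=1, r--

[1, 4, 16, 36, 81, 81, 100, 169, 169, 196, 256, 289, 576]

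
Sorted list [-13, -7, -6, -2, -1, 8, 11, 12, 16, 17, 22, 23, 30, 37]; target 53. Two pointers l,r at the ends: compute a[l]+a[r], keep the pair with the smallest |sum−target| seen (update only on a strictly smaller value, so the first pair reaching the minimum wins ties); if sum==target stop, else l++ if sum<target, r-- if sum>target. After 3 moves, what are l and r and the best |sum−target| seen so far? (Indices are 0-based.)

l=3, r=13, best |Δ|=22

[0,13] -13+37=24 d=29 * → l++
[1,13] -7+37=30 d=23 * → l++
[2,13] -6+37=31 d=22 * → l++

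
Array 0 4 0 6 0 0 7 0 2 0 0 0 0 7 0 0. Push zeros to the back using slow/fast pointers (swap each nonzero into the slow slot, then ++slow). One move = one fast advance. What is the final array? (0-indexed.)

[4, 6, 7, 2, 7, 0, 0, 0, 0, 0, 0, 0, 0, 0, 0, 0]

slow=0 fast=0: a[fast]=0, fast++
slow=0 fast=1: a[fast]=4≠0 swap→a[0]=4, slow++,fast++
slow=1 fast=2: a[fast]=0, fast++
slow=1 fast=3: a[fast]=6≠0 swap→a[1]=6, slow++,fast++
slow=2 fast=4: a[fast]=0, fast++
slow=2 fast=5: a[fast]=0, fast++
slow=2 fast=6: a[fast]=7≠0 swap→a[2]=7, slow++,fast++
slow=3 fast=7: a[fast]=0, fast++
slow=3 fast=8: a[fast]=2≠0 swap→a[3]=2, slow++,fast++
slow=4 fast=9: a[fast]=0, fast++
slow=4 fast=10: a[fast]=0, fast++
slow=4 fast=11: a[fast]=0, fast++
slow=4 fast=12: a[fast]=0, fast++
slow=4 fast=13: a[fast]=7≠0 swap→a[4]=7, slow++,fast++
slow=5 fast=14: a[fast]=0, fast++
slow=5 fast=15: a[fast]=0, fast++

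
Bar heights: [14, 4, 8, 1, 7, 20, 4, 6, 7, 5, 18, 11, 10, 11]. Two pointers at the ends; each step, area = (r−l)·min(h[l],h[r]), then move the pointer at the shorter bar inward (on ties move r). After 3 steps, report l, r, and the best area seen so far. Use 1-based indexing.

l=1 r=14: min(14,11)*13=143 best=143 *, r--
l=1 r=13: min(14,10)*12=120 best=143, r--
l=1 r=12: min(14,11)*11=121 best=143, r--

l=1, r=11, best area=143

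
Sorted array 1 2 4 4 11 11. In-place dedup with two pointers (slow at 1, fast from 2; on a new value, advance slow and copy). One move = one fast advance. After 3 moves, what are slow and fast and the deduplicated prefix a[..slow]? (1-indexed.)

slow=3, fast=5, prefix=[1, 2, 4]

(s=1,f=2) a[fast]=2≠a[slow]=1 write a[2]=2 → slow++,fast++
(s=2,f=3) a[fast]=4≠a[slow]=2 write a[3]=4 → slow++,fast++
(s=3,f=4) a[fast]=4=a[slow] dup → fast++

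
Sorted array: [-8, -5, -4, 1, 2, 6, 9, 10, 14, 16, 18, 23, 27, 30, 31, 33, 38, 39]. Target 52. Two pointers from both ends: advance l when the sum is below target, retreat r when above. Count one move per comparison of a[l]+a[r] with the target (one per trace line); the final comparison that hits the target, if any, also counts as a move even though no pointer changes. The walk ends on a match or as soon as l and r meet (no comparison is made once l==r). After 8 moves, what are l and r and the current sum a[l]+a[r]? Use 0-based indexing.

l=8, r=17, sum=53

[0,17] -8+39=31 <52 → l++
[1,17] -5+39=34 <52 → l++
[2,17] -4+39=35 <52 → l++
[3,17] 1+39=40 <52 → l++
[4,17] 2+39=41 <52 → l++
[5,17] 6+39=45 <52 → l++
[6,17] 9+39=48 <52 → l++
[7,17] 10+39=49 <52 → l++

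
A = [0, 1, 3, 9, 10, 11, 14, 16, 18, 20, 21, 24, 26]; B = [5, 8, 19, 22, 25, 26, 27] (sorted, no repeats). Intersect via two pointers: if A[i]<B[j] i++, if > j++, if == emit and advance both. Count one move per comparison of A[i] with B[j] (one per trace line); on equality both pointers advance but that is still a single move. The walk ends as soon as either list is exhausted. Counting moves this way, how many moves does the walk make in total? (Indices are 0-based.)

18 moves

i=0 j=0: 0<5, i++
i=1 j=0: 1<5, i++
i=2 j=0: 3<5, i++
i=3 j=0: 9>5, j++
i=3 j=1: 9>8, j++
i=3 j=2: 9<19, i++
i=4 j=2: 10<19, i++
i=5 j=2: 11<19, i++
i=6 j=2: 14<19, i++
i=7 j=2: 16<19, i++
i=8 j=2: 18<19, i++
i=9 j=2: 20>19, j++
i=9 j=3: 20<22, i++
i=10 j=3: 21<22, i++
i=11 j=3: 24>22, j++
i=11 j=4: 24<25, i++
i=12 j=4: 26>25, j++
i=12 j=5: 26==26 emit, i++,j++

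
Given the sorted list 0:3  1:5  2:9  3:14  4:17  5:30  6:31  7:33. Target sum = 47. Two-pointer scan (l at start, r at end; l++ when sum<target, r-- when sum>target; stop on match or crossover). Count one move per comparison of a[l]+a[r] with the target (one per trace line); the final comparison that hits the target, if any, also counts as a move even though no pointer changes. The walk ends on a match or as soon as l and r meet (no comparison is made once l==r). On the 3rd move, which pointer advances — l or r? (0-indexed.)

l=0 r=7: 3+33=36 <47, l++
l=1 r=7: 5+33=38 <47, l++
l=2 r=7: 9+33=42 <47, l++

l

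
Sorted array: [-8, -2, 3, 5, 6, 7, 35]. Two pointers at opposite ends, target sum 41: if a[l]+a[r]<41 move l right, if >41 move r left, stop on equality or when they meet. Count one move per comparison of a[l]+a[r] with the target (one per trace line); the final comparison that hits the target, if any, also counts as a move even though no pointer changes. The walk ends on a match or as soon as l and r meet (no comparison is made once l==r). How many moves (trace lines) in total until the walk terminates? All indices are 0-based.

5 moves

l=0 r=6: -8+35=27 <41, l++
l=1 r=6: -2+35=33 <41, l++
l=2 r=6: 3+35=38 <41, l++
l=3 r=6: 5+35=40 <41, l++
l=4 r=6: 6+35=41, found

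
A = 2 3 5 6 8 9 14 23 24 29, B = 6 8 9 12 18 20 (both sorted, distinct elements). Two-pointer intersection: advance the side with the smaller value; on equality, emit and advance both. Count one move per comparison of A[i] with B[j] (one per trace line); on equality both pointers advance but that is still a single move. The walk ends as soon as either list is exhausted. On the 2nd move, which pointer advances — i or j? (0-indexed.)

i

i=0 j=0: 2<6, i++
i=1 j=0: 3<6, i++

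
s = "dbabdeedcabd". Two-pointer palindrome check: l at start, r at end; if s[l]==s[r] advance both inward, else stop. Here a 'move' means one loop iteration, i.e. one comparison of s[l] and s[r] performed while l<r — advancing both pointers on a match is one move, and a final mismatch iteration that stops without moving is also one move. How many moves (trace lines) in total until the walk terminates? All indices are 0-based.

4 moves

l=0 r=11: 'd'=='d', l++,r--
l=1 r=10: 'b'=='b', l++,r--
l=2 r=9: 'a'=='a', l++,r--
l=3 r=8: 'b'!='c', stop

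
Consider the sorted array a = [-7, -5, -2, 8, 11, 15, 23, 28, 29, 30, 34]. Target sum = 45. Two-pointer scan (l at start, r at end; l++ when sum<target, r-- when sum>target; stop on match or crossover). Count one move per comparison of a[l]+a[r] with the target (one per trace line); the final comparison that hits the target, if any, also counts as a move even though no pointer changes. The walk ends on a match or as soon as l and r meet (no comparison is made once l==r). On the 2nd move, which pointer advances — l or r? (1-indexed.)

l=1 r=11: -7+34=27 <45, l++
l=2 r=11: -5+34=29 <45, l++

l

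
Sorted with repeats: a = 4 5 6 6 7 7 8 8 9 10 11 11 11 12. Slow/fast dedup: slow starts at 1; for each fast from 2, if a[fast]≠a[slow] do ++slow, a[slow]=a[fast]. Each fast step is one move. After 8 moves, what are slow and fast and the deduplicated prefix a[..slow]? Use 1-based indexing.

slow=1 fast=2: a[fast]=5≠a[slow]=4 write a[2]=5, slow++,fast++
slow=2 fast=3: a[fast]=6≠a[slow]=5 write a[3]=6, slow++,fast++
slow=3 fast=4: a[fast]=6=a[slow] dup, fast++
slow=3 fast=5: a[fast]=7≠a[slow]=6 write a[4]=7, slow++,fast++
slow=4 fast=6: a[fast]=7=a[slow] dup, fast++
slow=4 fast=7: a[fast]=8≠a[slow]=7 write a[5]=8, slow++,fast++
slow=5 fast=8: a[fast]=8=a[slow] dup, fast++
slow=5 fast=9: a[fast]=9≠a[slow]=8 write a[6]=9, slow++,fast++

slow=6, fast=10, prefix=[4, 5, 6, 7, 8, 9]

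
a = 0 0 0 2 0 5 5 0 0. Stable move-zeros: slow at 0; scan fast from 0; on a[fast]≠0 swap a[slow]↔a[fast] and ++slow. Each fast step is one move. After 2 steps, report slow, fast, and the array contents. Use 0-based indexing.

slow=0, fast=2, a=[0, 0, 0, 2, 0, 5, 5, 0, 0]

(s=0,f=0) a[fast]=0 → fast++
(s=0,f=1) a[fast]=0 → fast++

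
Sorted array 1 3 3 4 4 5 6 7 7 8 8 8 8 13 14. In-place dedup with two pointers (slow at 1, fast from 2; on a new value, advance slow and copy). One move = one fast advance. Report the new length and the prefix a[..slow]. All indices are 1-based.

length 9; prefix = [1, 3, 4, 5, 6, 7, 8, 13, 14]

(s=1,f=2) a[fast]=3≠a[slow]=1 write a[2]=3 → slow++,fast++
(s=2,f=3) a[fast]=3=a[slow] dup → fast++
(s=2,f=4) a[fast]=4≠a[slow]=3 write a[3]=4 → slow++,fast++
(s=3,f=5) a[fast]=4=a[slow] dup → fast++
(s=3,f=6) a[fast]=5≠a[slow]=4 write a[4]=5 → slow++,fast++
(s=4,f=7) a[fast]=6≠a[slow]=5 write a[5]=6 → slow++,fast++
(s=5,f=8) a[fast]=7≠a[slow]=6 write a[6]=7 → slow++,fast++
(s=6,f=9) a[fast]=7=a[slow] dup → fast++
(s=6,f=10) a[fast]=8≠a[slow]=7 write a[7]=8 → slow++,fast++
(s=7,f=11) a[fast]=8=a[slow] dup → fast++
(s=7,f=12) a[fast]=8=a[slow] dup → fast++
(s=7,f=13) a[fast]=8=a[slow] dup → fast++
(s=7,f=14) a[fast]=13≠a[slow]=8 write a[8]=13 → slow++,fast++
(s=8,f=15) a[fast]=14≠a[slow]=13 write a[9]=14 → slow++,fast++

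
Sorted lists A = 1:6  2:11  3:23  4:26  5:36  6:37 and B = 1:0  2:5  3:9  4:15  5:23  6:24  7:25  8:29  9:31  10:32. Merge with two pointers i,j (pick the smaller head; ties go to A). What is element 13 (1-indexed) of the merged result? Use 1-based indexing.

i=1 j=1: A[i]=6>B[j]=0 take 0, j++
i=1 j=2: A[i]=6>B[j]=5 take 5, j++
i=1 j=3: A[i]=6<=B[j]=9 take 6, i++
i=2 j=3: A[i]=11>B[j]=9 take 9, j++
i=2 j=4: A[i]=11<=B[j]=15 take 11, i++
i=3 j=4: A[i]=23>B[j]=15 take 15, j++
i=3 j=5: A[i]=23<=B[j]=23 take 23, i++
i=4 j=5: A[i]=26>B[j]=23 take 23, j++
i=4 j=6: A[i]=26>B[j]=24 take 24, j++
i=4 j=7: A[i]=26>B[j]=25 take 25, j++
i=4 j=8: A[i]=26<=B[j]=29 take 26, i++
i=5 j=8: A[i]=36>B[j]=29 take 29, j++
i=5 j=9: A[i]=36>B[j]=31 take 31, j++
i=5 j=10: A[i]=36>B[j]=32 take 32, j++
i=5 j=11: B done, take A[i]=36, i++
i=6 j=11: B done, take A[i]=37, i++

merged[13] = 31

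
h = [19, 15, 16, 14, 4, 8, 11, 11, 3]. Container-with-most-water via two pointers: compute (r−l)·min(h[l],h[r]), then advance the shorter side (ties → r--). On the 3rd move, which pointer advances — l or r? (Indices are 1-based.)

[1,9] min(19,3)*8=24 best=24 * → r--
[1,8] min(19,11)*7=77 best=77 * → r--
[1,7] min(19,11)*6=66 best=77 → r--

r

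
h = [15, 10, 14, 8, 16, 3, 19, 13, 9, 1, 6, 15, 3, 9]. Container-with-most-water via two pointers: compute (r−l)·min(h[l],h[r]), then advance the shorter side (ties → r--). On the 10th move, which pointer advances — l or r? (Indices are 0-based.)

l

l=0 r=13: min(15,9)*13=117 best=117 *, r--
l=0 r=12: min(15,3)*12=36 best=117, r--
l=0 r=11: min(15,15)*11=165 best=165 *, r--
l=0 r=10: min(15,6)*10=60 best=165, r--
l=0 r=9: min(15,1)*9=9 best=165, r--
l=0 r=8: min(15,9)*8=72 best=165, r--
l=0 r=7: min(15,13)*7=91 best=165, r--
l=0 r=6: min(15,19)*6=90 best=165, l++
l=1 r=6: min(10,19)*5=50 best=165, l++
l=2 r=6: min(14,19)*4=56 best=165, l++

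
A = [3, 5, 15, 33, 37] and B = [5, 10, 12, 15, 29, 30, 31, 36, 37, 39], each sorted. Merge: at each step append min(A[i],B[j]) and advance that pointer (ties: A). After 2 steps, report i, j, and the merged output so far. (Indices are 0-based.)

i=0 j=0: A[i]=3<=B[j]=5 take 3, i++
i=1 j=0: A[i]=5<=B[j]=5 take 5, i++

i=2, j=0, merged so far=[3, 5]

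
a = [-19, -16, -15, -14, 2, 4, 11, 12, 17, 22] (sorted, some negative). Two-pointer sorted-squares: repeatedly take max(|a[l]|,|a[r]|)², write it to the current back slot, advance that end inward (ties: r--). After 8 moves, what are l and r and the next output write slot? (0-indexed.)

[0,9] |-19|<=|22| out[9]=484 → r--
[0,8] |-19|>|17| out[8]=361 → l++
[1,8] |-16|<=|17| out[7]=289 → r--
[1,7] |-16|>|12| out[6]=256 → l++
[2,7] |-15|>|12| out[5]=225 → l++
[3,7] |-14|>|12| out[4]=196 → l++
[4,7] |2|<=|12| out[3]=144 → r--
[4,6] |2|<=|11| out[2]=121 → r--

l=4, r=5, next write slot=1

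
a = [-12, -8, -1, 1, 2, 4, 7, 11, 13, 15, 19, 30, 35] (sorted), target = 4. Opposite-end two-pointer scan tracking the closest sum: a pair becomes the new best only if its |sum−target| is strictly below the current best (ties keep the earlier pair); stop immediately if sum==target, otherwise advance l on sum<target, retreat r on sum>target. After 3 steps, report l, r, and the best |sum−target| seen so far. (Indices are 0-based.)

l=0, r=9, best |Δ|=3

[0,12] -12+35=23 d=19 * → r--
[0,11] -12+30=18 d=14 * → r--
[0,10] -12+19=7 d=3 * → r--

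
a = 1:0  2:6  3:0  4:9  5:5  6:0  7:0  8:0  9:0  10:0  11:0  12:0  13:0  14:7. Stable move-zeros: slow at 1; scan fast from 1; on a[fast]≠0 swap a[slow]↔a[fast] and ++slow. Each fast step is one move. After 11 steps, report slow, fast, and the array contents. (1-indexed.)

slow=4, fast=12, a=[6, 9, 5, 0, 0, 0, 0, 0, 0, 0, 0, 0, 0, 7]

(s=1,f=1) a[fast]=0 → fast++
(s=1,f=2) a[fast]=6≠0 swap→a[1]=6 → slow++,fast++
(s=2,f=3) a[fast]=0 → fast++
(s=2,f=4) a[fast]=9≠0 swap→a[2]=9 → slow++,fast++
(s=3,f=5) a[fast]=5≠0 swap→a[3]=5 → slow++,fast++
(s=4,f=6) a[fast]=0 → fast++
(s=4,f=7) a[fast]=0 → fast++
(s=4,f=8) a[fast]=0 → fast++
(s=4,f=9) a[fast]=0 → fast++
(s=4,f=10) a[fast]=0 → fast++
(s=4,f=11) a[fast]=0 → fast++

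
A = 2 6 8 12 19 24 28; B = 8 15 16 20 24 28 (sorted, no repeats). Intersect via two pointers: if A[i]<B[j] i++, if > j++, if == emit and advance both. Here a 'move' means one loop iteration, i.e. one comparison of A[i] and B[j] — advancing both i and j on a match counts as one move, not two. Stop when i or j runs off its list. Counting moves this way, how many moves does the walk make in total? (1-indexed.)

[i=1,j=1] 2<8 → i++
[i=2,j=1] 6<8 → i++
[i=3,j=1] 8==8 emit → i++,j++
[i=4,j=2] 12<15 → i++
[i=5,j=2] 19>15 → j++
[i=5,j=3] 19>16 → j++
[i=5,j=4] 19<20 → i++
[i=6,j=4] 24>20 → j++
[i=6,j=5] 24==24 emit → i++,j++
[i=7,j=6] 28==28 emit → i++,j++

10 moves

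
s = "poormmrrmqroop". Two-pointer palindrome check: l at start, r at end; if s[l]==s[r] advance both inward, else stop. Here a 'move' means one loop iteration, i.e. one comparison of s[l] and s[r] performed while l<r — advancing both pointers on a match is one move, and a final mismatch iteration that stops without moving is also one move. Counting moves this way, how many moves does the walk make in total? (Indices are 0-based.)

5 moves

l=0 r=13: 'p'=='p', l++,r--
l=1 r=12: 'o'=='o', l++,r--
l=2 r=11: 'o'=='o', l++,r--
l=3 r=10: 'r'=='r', l++,r--
l=4 r=9: 'm'!='q', stop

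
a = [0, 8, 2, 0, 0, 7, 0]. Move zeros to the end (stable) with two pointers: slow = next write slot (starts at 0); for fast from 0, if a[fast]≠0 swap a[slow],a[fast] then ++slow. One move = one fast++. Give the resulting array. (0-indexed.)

[8, 2, 7, 0, 0, 0, 0]

slow=0 fast=0: a[fast]=0, fast++
slow=0 fast=1: a[fast]=8≠0 swap→a[0]=8, slow++,fast++
slow=1 fast=2: a[fast]=2≠0 swap→a[1]=2, slow++,fast++
slow=2 fast=3: a[fast]=0, fast++
slow=2 fast=4: a[fast]=0, fast++
slow=2 fast=5: a[fast]=7≠0 swap→a[2]=7, slow++,fast++
slow=3 fast=6: a[fast]=0, fast++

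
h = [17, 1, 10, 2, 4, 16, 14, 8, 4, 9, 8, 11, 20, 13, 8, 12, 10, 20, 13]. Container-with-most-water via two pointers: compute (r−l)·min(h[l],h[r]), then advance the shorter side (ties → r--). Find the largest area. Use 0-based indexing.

max area = 289

l=0 r=18: min(17,13)*18=234 best=234 *, r--
l=0 r=17: min(17,20)*17=289 best=289 *, l++
l=1 r=17: min(1,20)*16=16 best=289, l++
l=2 r=17: min(10,20)*15=150 best=289, l++
l=3 r=17: min(2,20)*14=28 best=289, l++
l=4 r=17: min(4,20)*13=52 best=289, l++
l=5 r=17: min(16,20)*12=192 best=289, l++
l=6 r=17: min(14,20)*11=154 best=289, l++
l=7 r=17: min(8,20)*10=80 best=289, l++
l=8 r=17: min(4,20)*9=36 best=289, l++
l=9 r=17: min(9,20)*8=72 best=289, l++
l=10 r=17: min(8,20)*7=56 best=289, l++
l=11 r=17: min(11,20)*6=66 best=289, l++
l=12 r=17: min(20,20)*5=100 best=289, r--
l=12 r=16: min(20,10)*4=40 best=289, r--
l=12 r=15: min(20,12)*3=36 best=289, r--
l=12 r=14: min(20,8)*2=16 best=289, r--
l=12 r=13: min(20,13)*1=13 best=289, r--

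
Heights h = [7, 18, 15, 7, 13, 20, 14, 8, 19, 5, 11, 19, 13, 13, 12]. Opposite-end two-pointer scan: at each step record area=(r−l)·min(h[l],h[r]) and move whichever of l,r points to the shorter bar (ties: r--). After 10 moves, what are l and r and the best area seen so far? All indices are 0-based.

[0,14] min(7,12)*14=98 best=98 * → l++
[1,14] min(18,12)*13=156 best=156 * → r--
[1,13] min(18,13)*12=156 best=156 → r--
[1,12] min(18,13)*11=143 best=156 → r--
[1,11] min(18,19)*10=180 best=180 * → l++
[2,11] min(15,19)*9=135 best=180 → l++
[3,11] min(7,19)*8=56 best=180 → l++
[4,11] min(13,19)*7=91 best=180 → l++
[5,11] min(20,19)*6=114 best=180 → r--
[5,10] min(20,11)*5=55 best=180 → r--

l=5, r=9, best area=180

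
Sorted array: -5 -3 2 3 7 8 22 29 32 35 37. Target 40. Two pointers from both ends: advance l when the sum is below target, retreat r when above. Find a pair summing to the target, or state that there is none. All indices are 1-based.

l=1 r=11: -5+37=32 <40, l++
l=2 r=11: -3+37=34 <40, l++
l=3 r=11: 2+37=39 <40, l++
l=4 r=11: 3+37=40, found

(3, 37)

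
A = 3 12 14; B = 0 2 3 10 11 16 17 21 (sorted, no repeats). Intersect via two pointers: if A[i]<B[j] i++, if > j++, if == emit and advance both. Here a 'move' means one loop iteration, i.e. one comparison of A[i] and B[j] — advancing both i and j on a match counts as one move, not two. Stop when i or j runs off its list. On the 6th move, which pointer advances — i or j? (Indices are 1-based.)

[i=1,j=1] 3>0 → j++
[i=1,j=2] 3>2 → j++
[i=1,j=3] 3==3 emit → i++,j++
[i=2,j=4] 12>10 → j++
[i=2,j=5] 12>11 → j++
[i=2,j=6] 12<16 → i++

i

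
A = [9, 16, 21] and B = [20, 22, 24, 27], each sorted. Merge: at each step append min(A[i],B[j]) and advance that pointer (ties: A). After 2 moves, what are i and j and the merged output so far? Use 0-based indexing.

i=2, j=0, merged so far=[9, 16]

[i=0,j=0] A[i]=9<=B[j]=20 take 9 → i++
[i=1,j=0] A[i]=16<=B[j]=20 take 16 → i++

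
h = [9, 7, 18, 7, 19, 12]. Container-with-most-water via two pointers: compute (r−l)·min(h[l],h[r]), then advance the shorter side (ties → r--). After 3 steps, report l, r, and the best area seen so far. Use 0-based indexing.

l=0 r=5: min(9,12)*5=45 best=45 *, l++
l=1 r=5: min(7,12)*4=28 best=45, l++
l=2 r=5: min(18,12)*3=36 best=45, r--

l=2, r=4, best area=45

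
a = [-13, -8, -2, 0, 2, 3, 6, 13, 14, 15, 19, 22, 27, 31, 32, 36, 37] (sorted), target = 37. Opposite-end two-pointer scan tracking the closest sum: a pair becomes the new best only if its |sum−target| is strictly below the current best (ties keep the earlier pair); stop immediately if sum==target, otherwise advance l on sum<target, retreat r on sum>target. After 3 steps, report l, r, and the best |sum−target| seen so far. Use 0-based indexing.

l=0 r=16: -13+37=24 d=13 *, l++
l=1 r=16: -8+37=29 d=8 *, l++
l=2 r=16: -2+37=35 d=2 *, l++

l=3, r=16, best |Δ|=2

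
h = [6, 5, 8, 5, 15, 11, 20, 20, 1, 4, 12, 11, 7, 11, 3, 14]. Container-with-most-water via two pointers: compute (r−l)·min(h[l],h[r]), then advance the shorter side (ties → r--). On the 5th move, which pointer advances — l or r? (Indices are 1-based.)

[1,16] min(6,14)*15=90 best=90 * → l++
[2,16] min(5,14)*14=70 best=90 → l++
[3,16] min(8,14)*13=104 best=104 * → l++
[4,16] min(5,14)*12=60 best=104 → l++
[5,16] min(15,14)*11=154 best=154 * → r--

r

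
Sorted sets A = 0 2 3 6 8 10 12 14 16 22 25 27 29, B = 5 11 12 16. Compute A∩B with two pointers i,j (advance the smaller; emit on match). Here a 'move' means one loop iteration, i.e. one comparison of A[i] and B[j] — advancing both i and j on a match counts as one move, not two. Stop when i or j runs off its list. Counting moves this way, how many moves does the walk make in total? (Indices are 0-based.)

[i=0,j=0] 0<5 → i++
[i=1,j=0] 2<5 → i++
[i=2,j=0] 3<5 → i++
[i=3,j=0] 6>5 → j++
[i=3,j=1] 6<11 → i++
[i=4,j=1] 8<11 → i++
[i=5,j=1] 10<11 → i++
[i=6,j=1] 12>11 → j++
[i=6,j=2] 12==12 emit → i++,j++
[i=7,j=3] 14<16 → i++
[i=8,j=3] 16==16 emit → i++,j++

11 moves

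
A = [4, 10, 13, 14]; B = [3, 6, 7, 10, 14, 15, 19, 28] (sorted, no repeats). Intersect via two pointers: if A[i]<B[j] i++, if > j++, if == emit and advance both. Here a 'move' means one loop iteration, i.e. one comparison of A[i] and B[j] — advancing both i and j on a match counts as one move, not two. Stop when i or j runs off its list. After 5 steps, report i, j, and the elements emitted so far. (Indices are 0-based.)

i=0 j=0: 4>3, j++
i=0 j=1: 4<6, i++
i=1 j=1: 10>6, j++
i=1 j=2: 10>7, j++
i=1 j=3: 10==10 emit, i++,j++

i=2, j=4, emitted=[10]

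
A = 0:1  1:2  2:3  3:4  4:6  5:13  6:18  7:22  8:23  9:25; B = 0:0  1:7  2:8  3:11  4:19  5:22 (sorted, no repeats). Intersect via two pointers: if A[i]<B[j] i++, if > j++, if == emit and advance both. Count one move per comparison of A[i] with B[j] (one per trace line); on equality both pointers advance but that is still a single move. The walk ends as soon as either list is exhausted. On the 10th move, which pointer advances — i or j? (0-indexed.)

i

i=0 j=0: 1>0, j++
i=0 j=1: 1<7, i++
i=1 j=1: 2<7, i++
i=2 j=1: 3<7, i++
i=3 j=1: 4<7, i++
i=4 j=1: 6<7, i++
i=5 j=1: 13>7, j++
i=5 j=2: 13>8, j++
i=5 j=3: 13>11, j++
i=5 j=4: 13<19, i++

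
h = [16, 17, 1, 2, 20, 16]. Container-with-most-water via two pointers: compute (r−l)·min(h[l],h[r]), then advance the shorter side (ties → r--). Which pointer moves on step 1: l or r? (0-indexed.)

r

l=0 r=5: min(16,16)*5=80 best=80 *, r--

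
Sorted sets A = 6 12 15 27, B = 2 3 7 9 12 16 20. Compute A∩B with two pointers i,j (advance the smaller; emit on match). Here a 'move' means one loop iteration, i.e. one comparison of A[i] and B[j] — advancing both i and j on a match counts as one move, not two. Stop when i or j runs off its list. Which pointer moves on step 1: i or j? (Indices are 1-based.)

[i=1,j=1] 6>2 → j++

j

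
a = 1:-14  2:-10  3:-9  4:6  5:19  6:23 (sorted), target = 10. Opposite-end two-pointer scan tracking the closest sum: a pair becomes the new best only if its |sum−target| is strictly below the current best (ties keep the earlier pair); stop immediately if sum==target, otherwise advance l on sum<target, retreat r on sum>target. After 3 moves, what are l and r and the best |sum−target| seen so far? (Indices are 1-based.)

[1,6] -14+23=9 d=1 * → l++
[2,6] -10+23=13 d=3 → r--
[2,5] -10+19=9 d=1 → l++

l=3, r=5, best |Δ|=1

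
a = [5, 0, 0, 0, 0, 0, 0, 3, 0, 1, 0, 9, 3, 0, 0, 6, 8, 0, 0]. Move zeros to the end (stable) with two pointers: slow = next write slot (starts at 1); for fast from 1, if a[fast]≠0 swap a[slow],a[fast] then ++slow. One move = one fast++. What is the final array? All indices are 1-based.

[5, 3, 1, 9, 3, 6, 8, 0, 0, 0, 0, 0, 0, 0, 0, 0, 0, 0, 0]

slow=1 fast=1: a[fast]=5≠0 swap→a[1]=5, slow++,fast++
slow=2 fast=2: a[fast]=0, fast++
slow=2 fast=3: a[fast]=0, fast++
slow=2 fast=4: a[fast]=0, fast++
slow=2 fast=5: a[fast]=0, fast++
slow=2 fast=6: a[fast]=0, fast++
slow=2 fast=7: a[fast]=0, fast++
slow=2 fast=8: a[fast]=3≠0 swap→a[2]=3, slow++,fast++
slow=3 fast=9: a[fast]=0, fast++
slow=3 fast=10: a[fast]=1≠0 swap→a[3]=1, slow++,fast++
slow=4 fast=11: a[fast]=0, fast++
slow=4 fast=12: a[fast]=9≠0 swap→a[4]=9, slow++,fast++
slow=5 fast=13: a[fast]=3≠0 swap→a[5]=3, slow++,fast++
slow=6 fast=14: a[fast]=0, fast++
slow=6 fast=15: a[fast]=0, fast++
slow=6 fast=16: a[fast]=6≠0 swap→a[6]=6, slow++,fast++
slow=7 fast=17: a[fast]=8≠0 swap→a[7]=8, slow++,fast++
slow=8 fast=18: a[fast]=0, fast++
slow=8 fast=19: a[fast]=0, fast++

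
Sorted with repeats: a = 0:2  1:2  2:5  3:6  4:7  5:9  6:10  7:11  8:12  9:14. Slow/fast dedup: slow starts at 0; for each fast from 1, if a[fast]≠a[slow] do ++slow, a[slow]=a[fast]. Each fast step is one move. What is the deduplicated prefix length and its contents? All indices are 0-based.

slow=0 fast=1: a[fast]=2=a[slow] dup, fast++
slow=0 fast=2: a[fast]=5≠a[slow]=2 write a[1]=5, slow++,fast++
slow=1 fast=3: a[fast]=6≠a[slow]=5 write a[2]=6, slow++,fast++
slow=2 fast=4: a[fast]=7≠a[slow]=6 write a[3]=7, slow++,fast++
slow=3 fast=5: a[fast]=9≠a[slow]=7 write a[4]=9, slow++,fast++
slow=4 fast=6: a[fast]=10≠a[slow]=9 write a[5]=10, slow++,fast++
slow=5 fast=7: a[fast]=11≠a[slow]=10 write a[6]=11, slow++,fast++
slow=6 fast=8: a[fast]=12≠a[slow]=11 write a[7]=12, slow++,fast++
slow=7 fast=9: a[fast]=14≠a[slow]=12 write a[8]=14, slow++,fast++

length 9; prefix = [2, 5, 6, 7, 9, 10, 11, 12, 14]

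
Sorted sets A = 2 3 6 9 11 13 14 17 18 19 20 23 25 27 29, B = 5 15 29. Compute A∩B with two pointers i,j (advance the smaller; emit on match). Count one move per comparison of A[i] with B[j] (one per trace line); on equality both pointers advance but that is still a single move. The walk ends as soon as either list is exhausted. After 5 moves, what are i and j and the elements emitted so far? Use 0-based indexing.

i=4, j=1, emitted=[]

[i=0,j=0] 2<5 → i++
[i=1,j=0] 3<5 → i++
[i=2,j=0] 6>5 → j++
[i=2,j=1] 6<15 → i++
[i=3,j=1] 9<15 → i++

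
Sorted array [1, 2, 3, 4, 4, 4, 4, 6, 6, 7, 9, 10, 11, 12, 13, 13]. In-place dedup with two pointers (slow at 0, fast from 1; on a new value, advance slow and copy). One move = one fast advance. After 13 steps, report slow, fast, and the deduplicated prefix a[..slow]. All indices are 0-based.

slow=9, fast=14, prefix=[1, 2, 3, 4, 6, 7, 9, 10, 11, 12]

(s=0,f=1) a[fast]=2≠a[slow]=1 write a[1]=2 → slow++,fast++
(s=1,f=2) a[fast]=3≠a[slow]=2 write a[2]=3 → slow++,fast++
(s=2,f=3) a[fast]=4≠a[slow]=3 write a[3]=4 → slow++,fast++
(s=3,f=4) a[fast]=4=a[slow] dup → fast++
(s=3,f=5) a[fast]=4=a[slow] dup → fast++
(s=3,f=6) a[fast]=4=a[slow] dup → fast++
(s=3,f=7) a[fast]=6≠a[slow]=4 write a[4]=6 → slow++,fast++
(s=4,f=8) a[fast]=6=a[slow] dup → fast++
(s=4,f=9) a[fast]=7≠a[slow]=6 write a[5]=7 → slow++,fast++
(s=5,f=10) a[fast]=9≠a[slow]=7 write a[6]=9 → slow++,fast++
(s=6,f=11) a[fast]=10≠a[slow]=9 write a[7]=10 → slow++,fast++
(s=7,f=12) a[fast]=11≠a[slow]=10 write a[8]=11 → slow++,fast++
(s=8,f=13) a[fast]=12≠a[slow]=11 write a[9]=12 → slow++,fast++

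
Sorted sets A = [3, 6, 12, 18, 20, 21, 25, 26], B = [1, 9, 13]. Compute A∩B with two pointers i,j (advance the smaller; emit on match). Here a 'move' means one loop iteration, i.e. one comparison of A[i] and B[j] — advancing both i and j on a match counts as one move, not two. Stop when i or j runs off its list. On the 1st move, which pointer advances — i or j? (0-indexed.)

j

i=0 j=0: 3>1, j++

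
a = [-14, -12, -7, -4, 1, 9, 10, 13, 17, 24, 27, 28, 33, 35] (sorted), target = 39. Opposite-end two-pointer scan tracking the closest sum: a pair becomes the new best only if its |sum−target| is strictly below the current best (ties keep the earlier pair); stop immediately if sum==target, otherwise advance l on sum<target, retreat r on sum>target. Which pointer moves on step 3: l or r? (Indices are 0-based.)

l

l=0 r=13: -14+35=21 d=18 *, l++
l=1 r=13: -12+35=23 d=16 *, l++
l=2 r=13: -7+35=28 d=11 *, l++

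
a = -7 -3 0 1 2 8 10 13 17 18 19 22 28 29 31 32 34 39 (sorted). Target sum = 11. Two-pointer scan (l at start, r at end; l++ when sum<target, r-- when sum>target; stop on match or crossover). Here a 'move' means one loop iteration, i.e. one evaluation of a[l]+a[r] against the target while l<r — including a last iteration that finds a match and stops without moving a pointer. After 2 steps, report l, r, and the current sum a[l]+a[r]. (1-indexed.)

l=1, r=16, sum=25

[1,18] -7+39=32 >11 → r--
[1,17] -7+34=27 >11 → r--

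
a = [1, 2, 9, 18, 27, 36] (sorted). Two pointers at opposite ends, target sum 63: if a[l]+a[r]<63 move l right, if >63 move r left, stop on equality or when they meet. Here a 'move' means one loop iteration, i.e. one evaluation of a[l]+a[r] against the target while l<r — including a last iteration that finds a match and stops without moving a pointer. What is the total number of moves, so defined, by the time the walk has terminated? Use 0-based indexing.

[0,5] 1+36=37 <63 → l++
[1,5] 2+36=38 <63 → l++
[2,5] 9+36=45 <63 → l++
[3,5] 18+36=54 <63 → l++
[4,5] 27+36=63 → found

5 moves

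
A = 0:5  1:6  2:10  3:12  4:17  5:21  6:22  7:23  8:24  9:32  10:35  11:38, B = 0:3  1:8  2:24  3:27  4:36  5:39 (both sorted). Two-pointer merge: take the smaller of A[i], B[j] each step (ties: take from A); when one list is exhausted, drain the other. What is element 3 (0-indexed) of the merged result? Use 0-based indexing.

i=0 j=0: A[i]=5>B[j]=3 take 3, j++
i=0 j=1: A[i]=5<=B[j]=8 take 5, i++
i=1 j=1: A[i]=6<=B[j]=8 take 6, i++
i=2 j=1: A[i]=10>B[j]=8 take 8, j++
i=2 j=2: A[i]=10<=B[j]=24 take 10, i++
i=3 j=2: A[i]=12<=B[j]=24 take 12, i++
i=4 j=2: A[i]=17<=B[j]=24 take 17, i++
i=5 j=2: A[i]=21<=B[j]=24 take 21, i++
i=6 j=2: A[i]=22<=B[j]=24 take 22, i++
i=7 j=2: A[i]=23<=B[j]=24 take 23, i++
i=8 j=2: A[i]=24<=B[j]=24 take 24, i++
i=9 j=2: A[i]=32>B[j]=24 take 24, j++
i=9 j=3: A[i]=32>B[j]=27 take 27, j++
i=9 j=4: A[i]=32<=B[j]=36 take 32, i++
i=10 j=4: A[i]=35<=B[j]=36 take 35, i++
i=11 j=4: A[i]=38>B[j]=36 take 36, j++
i=11 j=5: A[i]=38<=B[j]=39 take 38, i++
i=12 j=5: A done, take B[j]=39, j++

merged[3] = 8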